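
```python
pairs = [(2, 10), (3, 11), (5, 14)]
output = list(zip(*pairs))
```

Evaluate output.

Step 1: zip(*pairs) transposes: unzips [(2, 10), (3, 11), (5, 14)] into separate sequences.
Step 2: First elements: (2, 3, 5), second elements: (10, 11, 14).
Therefore output = [(2, 3, 5), (10, 11, 14)].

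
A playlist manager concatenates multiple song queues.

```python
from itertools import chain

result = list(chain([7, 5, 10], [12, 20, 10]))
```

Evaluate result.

Step 1: chain() concatenates iterables: [7, 5, 10] + [12, 20, 10].
Therefore result = [7, 5, 10, 12, 20, 10].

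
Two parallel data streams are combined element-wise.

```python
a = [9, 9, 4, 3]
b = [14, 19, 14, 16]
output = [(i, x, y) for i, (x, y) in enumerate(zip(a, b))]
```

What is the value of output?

Step 1: enumerate(zip(a, b)) gives index with paired elements:
  i=0: (9, 14)
  i=1: (9, 19)
  i=2: (4, 14)
  i=3: (3, 16)
Therefore output = [(0, 9, 14), (1, 9, 19), (2, 4, 14), (3, 3, 16)].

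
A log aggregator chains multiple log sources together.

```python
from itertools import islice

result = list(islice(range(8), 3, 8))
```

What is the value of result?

Step 1: islice(range(8), 3, 8) takes elements at indices [3, 8).
Step 2: Elements: [3, 4, 5, 6, 7].
Therefore result = [3, 4, 5, 6, 7].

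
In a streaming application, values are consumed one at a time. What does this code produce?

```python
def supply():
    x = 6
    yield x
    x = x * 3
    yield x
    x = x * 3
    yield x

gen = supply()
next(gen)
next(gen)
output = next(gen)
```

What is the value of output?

Step 1: Trace through generator execution:
  Yield 1: x starts at 6, yield 6
  Yield 2: x = 6 * 3 = 18, yield 18
  Yield 3: x = 18 * 3 = 54, yield 54
Step 2: First next() gets 6, second next() gets the second value, third next() yields 54.
Therefore output = 54.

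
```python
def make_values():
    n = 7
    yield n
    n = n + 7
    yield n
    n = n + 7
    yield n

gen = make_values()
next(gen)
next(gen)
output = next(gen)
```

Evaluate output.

Step 1: Trace through generator execution:
  Yield 1: n starts at 7, yield 7
  Yield 2: n = 7 + 7 = 14, yield 14
  Yield 3: n = 14 + 7 = 21, yield 21
Step 2: First next() gets 7, second next() gets the second value, third next() yields 21.
Therefore output = 21.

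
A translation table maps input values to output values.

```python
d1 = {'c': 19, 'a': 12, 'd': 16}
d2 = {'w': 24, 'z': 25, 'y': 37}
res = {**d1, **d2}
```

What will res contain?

Step 1: Merge d1 and d2 (d2 values override on key conflicts).
Step 2: d1 has keys ['c', 'a', 'd'], d2 has keys ['w', 'z', 'y'].
Therefore res = {'c': 19, 'a': 12, 'd': 16, 'w': 24, 'z': 25, 'y': 37}.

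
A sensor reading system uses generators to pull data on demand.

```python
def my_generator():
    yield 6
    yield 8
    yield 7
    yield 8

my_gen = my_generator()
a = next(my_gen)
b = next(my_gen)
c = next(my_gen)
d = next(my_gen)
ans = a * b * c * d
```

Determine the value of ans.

Step 1: Create generator and consume all values:
  a = next(my_gen) = 6
  b = next(my_gen) = 8
  c = next(my_gen) = 7
  d = next(my_gen) = 8
Step 2: ans = 6 * 8 * 7 * 8 = 2688.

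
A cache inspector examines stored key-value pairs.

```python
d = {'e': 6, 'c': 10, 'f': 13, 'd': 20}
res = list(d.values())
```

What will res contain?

Step 1: d.values() returns the dictionary values in insertion order.
Therefore res = [6, 10, 13, 20].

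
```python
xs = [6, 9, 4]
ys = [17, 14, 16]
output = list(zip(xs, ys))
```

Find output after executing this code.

Step 1: zip pairs elements at same index:
  Index 0: (6, 17)
  Index 1: (9, 14)
  Index 2: (4, 16)
Therefore output = [(6, 17), (9, 14), (4, 16)].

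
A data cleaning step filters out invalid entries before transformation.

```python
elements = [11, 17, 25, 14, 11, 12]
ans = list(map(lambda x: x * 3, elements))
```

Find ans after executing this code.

Step 1: Apply lambda x: x * 3 to each element:
  11 -> 33
  17 -> 51
  25 -> 75
  14 -> 42
  11 -> 33
  12 -> 36
Therefore ans = [33, 51, 75, 42, 33, 36].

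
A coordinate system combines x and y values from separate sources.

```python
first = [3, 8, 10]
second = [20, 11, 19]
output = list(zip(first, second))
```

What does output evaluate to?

Step 1: zip pairs elements at same index:
  Index 0: (3, 20)
  Index 1: (8, 11)
  Index 2: (10, 19)
Therefore output = [(3, 20), (8, 11), (10, 19)].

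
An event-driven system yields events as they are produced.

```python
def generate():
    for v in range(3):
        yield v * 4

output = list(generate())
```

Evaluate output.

Step 1: For each v in range(3), yield v * 4:
  v=0: yield 0 * 4 = 0
  v=1: yield 1 * 4 = 4
  v=2: yield 2 * 4 = 8
Therefore output = [0, 4, 8].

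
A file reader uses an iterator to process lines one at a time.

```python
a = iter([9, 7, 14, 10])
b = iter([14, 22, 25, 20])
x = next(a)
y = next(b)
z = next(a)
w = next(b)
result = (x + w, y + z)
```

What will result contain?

Step 1: a iterates [9, 7, 14, 10], b iterates [14, 22, 25, 20].
Step 2: x = next(a) = 9, y = next(b) = 14.
Step 3: z = next(a) = 7, w = next(b) = 22.
Step 4: result = (9 + 22, 14 + 7) = (31, 21).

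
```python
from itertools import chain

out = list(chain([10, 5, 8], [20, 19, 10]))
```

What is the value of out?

Step 1: chain() concatenates iterables: [10, 5, 8] + [20, 19, 10].
Therefore out = [10, 5, 8, 20, 19, 10].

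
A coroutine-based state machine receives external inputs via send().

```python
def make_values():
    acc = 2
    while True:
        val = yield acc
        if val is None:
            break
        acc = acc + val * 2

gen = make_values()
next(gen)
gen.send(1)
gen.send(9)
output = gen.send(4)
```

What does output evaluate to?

Step 1: next() -> yield acc=2.
Step 2: send(1) -> val=1, acc = 2 + 1*2 = 4, yield 4.
Step 3: send(9) -> val=9, acc = 4 + 9*2 = 22, yield 22.
Step 4: send(4) -> val=4, acc = 22 + 4*2 = 30, yield 30.
Therefore output = 30.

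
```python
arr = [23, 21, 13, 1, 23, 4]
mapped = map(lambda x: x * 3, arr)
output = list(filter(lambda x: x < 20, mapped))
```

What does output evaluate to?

Step 1: Map x * 3:
  23 -> 69
  21 -> 63
  13 -> 39
  1 -> 3
  23 -> 69
  4 -> 12
Step 2: Filter for < 20:
  69: removed
  63: removed
  39: removed
  3: kept
  69: removed
  12: kept
Therefore output = [3, 12].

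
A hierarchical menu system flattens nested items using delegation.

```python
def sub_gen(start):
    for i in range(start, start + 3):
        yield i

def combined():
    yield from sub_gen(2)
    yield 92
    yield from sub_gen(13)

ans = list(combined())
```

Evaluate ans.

Step 1: combined() delegates to sub_gen(2):
  yield 2
  yield 3
  yield 4
Step 2: yield 92
Step 3: Delegates to sub_gen(13):
  yield 13
  yield 14
  yield 15
Therefore ans = [2, 3, 4, 92, 13, 14, 15].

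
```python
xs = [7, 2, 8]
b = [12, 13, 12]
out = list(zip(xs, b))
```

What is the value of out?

Step 1: zip pairs elements at same index:
  Index 0: (7, 12)
  Index 1: (2, 13)
  Index 2: (8, 12)
Therefore out = [(7, 12), (2, 13), (8, 12)].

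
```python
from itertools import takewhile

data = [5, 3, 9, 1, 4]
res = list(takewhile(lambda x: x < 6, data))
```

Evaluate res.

Step 1: takewhile stops at first element >= 6:
  5 < 6: take
  3 < 6: take
  9 >= 6: stop
Therefore res = [5, 3].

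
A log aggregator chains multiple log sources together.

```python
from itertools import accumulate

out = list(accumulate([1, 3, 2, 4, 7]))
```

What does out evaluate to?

Step 1: accumulate computes running sums:
  + 1 = 1
  + 3 = 4
  + 2 = 6
  + 4 = 10
  + 7 = 17
Therefore out = [1, 4, 6, 10, 17].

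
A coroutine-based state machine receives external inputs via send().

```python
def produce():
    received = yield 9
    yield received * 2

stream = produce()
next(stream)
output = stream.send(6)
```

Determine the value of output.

Step 1: next(stream) advances to first yield, producing 9.
Step 2: send(6) resumes, received = 6.
Step 3: yield received * 2 = 6 * 2 = 12.
Therefore output = 12.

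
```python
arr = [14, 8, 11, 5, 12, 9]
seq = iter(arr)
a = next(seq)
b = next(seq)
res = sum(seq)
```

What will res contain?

Step 1: Create iterator over [14, 8, 11, 5, 12, 9].
Step 2: a = next() = 14, b = next() = 8.
Step 3: sum() of remaining [11, 5, 12, 9] = 37.
Therefore res = 37.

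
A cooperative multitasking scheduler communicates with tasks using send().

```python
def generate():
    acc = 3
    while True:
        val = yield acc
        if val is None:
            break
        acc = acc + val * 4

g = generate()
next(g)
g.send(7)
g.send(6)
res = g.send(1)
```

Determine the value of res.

Step 1: next() -> yield acc=3.
Step 2: send(7) -> val=7, acc = 3 + 7*4 = 31, yield 31.
Step 3: send(6) -> val=6, acc = 31 + 6*4 = 55, yield 55.
Step 4: send(1) -> val=1, acc = 55 + 1*4 = 59, yield 59.
Therefore res = 59.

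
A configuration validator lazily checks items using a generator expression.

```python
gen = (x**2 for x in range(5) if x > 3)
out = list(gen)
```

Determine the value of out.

Step 1: For range(5), keep x > 3, then square:
  x=0: 0 <= 3, excluded
  x=1: 1 <= 3, excluded
  x=2: 2 <= 3, excluded
  x=3: 3 <= 3, excluded
  x=4: 4 > 3, yield 4**2 = 16
Therefore out = [16].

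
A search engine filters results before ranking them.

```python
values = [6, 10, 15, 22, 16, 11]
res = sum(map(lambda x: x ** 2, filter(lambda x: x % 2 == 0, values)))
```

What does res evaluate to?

Step 1: Filter even numbers from [6, 10, 15, 22, 16, 11]: [6, 10, 22, 16]
Step 2: Square each: [36, 100, 484, 256]
Step 3: Sum = 876.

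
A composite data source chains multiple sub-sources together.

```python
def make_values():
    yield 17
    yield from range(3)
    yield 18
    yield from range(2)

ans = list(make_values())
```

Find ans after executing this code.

Step 1: Trace yields in order:
  yield 17
  yield 0
  yield 1
  yield 2
  yield 18
  yield 0
  yield 1
Therefore ans = [17, 0, 1, 2, 18, 0, 1].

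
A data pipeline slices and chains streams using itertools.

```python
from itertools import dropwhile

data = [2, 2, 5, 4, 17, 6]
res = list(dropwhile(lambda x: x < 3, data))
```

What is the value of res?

Step 1: dropwhile drops elements while < 3:
  2 < 3: dropped
  2 < 3: dropped
  5: kept (dropping stopped)
Step 2: Remaining elements kept regardless of condition.
Therefore res = [5, 4, 17, 6].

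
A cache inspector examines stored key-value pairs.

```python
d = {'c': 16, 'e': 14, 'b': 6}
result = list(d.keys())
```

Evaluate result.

Step 1: d.keys() returns the dictionary keys in insertion order.
Therefore result = ['c', 'e', 'b'].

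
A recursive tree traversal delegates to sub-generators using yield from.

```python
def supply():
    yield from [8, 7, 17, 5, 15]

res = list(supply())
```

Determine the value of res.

Step 1: yield from delegates to the iterable, yielding each element.
Step 2: Collected values: [8, 7, 17, 5, 15].
Therefore res = [8, 7, 17, 5, 15].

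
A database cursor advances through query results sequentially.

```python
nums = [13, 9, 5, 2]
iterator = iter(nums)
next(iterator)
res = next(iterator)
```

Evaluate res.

Step 1: Create iterator over [13, 9, 5, 2].
Step 2: next() consumes 13.
Step 3: next() returns 9.
Therefore res = 9.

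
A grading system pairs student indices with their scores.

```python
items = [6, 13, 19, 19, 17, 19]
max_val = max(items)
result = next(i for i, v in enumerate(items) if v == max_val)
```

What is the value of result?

Step 1: max([6, 13, 19, 19, 17, 19]) = 19.
Step 2: Find first index where value == 19:
  Index 0: 6 != 19
  Index 1: 13 != 19
  Index 2: 19 == 19, found!
Therefore result = 2.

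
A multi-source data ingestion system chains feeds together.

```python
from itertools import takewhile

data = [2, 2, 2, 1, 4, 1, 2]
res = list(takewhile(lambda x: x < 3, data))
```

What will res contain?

Step 1: takewhile stops at first element >= 3:
  2 < 3: take
  2 < 3: take
  2 < 3: take
  1 < 3: take
  4 >= 3: stop
Therefore res = [2, 2, 2, 1].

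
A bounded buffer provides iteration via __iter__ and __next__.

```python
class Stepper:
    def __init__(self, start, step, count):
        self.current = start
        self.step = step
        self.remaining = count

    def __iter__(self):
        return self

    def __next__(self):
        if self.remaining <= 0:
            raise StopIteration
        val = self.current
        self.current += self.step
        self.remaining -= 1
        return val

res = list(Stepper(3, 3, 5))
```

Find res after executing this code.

Step 1: Stepper starts at 3, increments by 3, for 5 steps:
  Yield 3, then current += 3
  Yield 6, then current += 3
  Yield 9, then current += 3
  Yield 12, then current += 3
  Yield 15, then current += 3
Therefore res = [3, 6, 9, 12, 15].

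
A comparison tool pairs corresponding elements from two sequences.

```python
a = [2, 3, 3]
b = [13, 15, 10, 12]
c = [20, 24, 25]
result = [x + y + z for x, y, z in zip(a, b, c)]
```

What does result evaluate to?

Step 1: zip three lists (truncates to shortest, len=3):
  2 + 13 + 20 = 35
  3 + 15 + 24 = 42
  3 + 10 + 25 = 38
Therefore result = [35, 42, 38].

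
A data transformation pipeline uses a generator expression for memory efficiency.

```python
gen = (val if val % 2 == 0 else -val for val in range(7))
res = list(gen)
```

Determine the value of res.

Step 1: For each val in range(7), yield val if even, else -val:
  val=0: even, yield 0
  val=1: odd, yield -1
  val=2: even, yield 2
  val=3: odd, yield -3
  val=4: even, yield 4
  val=5: odd, yield -5
  val=6: even, yield 6
Therefore res = [0, -1, 2, -3, 4, -5, 6].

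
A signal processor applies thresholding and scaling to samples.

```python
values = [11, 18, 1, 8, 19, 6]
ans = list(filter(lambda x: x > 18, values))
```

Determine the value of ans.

Step 1: Filter elements > 18:
  11: removed
  18: removed
  1: removed
  8: removed
  19: kept
  6: removed
Therefore ans = [19].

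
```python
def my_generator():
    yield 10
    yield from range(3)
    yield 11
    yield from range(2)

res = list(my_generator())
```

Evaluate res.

Step 1: Trace yields in order:
  yield 10
  yield 0
  yield 1
  yield 2
  yield 11
  yield 0
  yield 1
Therefore res = [10, 0, 1, 2, 11, 0, 1].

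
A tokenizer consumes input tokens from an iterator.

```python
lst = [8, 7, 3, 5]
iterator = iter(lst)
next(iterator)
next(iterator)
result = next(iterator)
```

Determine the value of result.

Step 1: Create iterator over [8, 7, 3, 5].
Step 2: next() consumes 8.
Step 3: next() consumes 7.
Step 4: next() returns 3.
Therefore result = 3.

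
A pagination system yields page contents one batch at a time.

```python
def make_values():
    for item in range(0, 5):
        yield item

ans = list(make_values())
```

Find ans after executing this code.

Step 1: The generator yields each value from range(0, 5).
Step 2: list() consumes all yields: [0, 1, 2, 3, 4].
Therefore ans = [0, 1, 2, 3, 4].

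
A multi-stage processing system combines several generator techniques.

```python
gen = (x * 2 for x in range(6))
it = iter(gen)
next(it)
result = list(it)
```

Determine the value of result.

Step 1: Generator produces [0, 2, 4, 6, 8, 10].
Step 2: next(it) consumes first element (0).
Step 3: list(it) collects remaining: [2, 4, 6, 8, 10].
Therefore result = [2, 4, 6, 8, 10].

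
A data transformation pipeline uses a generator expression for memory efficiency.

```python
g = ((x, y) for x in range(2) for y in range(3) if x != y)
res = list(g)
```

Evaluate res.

Step 1: Nested generator over range(2) x range(3) where x != y:
  (0, 0): excluded (x == y)
  (0, 1): included
  (0, 2): included
  (1, 0): included
  (1, 1): excluded (x == y)
  (1, 2): included
Therefore res = [(0, 1), (0, 2), (1, 0), (1, 2)].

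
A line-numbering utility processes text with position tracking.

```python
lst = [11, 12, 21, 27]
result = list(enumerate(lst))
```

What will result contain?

Step 1: enumerate pairs each element with its index:
  (0, 11)
  (1, 12)
  (2, 21)
  (3, 27)
Therefore result = [(0, 11), (1, 12), (2, 21), (3, 27)].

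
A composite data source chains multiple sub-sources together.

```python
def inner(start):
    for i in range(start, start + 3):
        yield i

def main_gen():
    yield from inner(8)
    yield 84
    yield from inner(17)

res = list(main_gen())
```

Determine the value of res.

Step 1: main_gen() delegates to inner(8):
  yield 8
  yield 9
  yield 10
Step 2: yield 84
Step 3: Delegates to inner(17):
  yield 17
  yield 18
  yield 19
Therefore res = [8, 9, 10, 84, 17, 18, 19].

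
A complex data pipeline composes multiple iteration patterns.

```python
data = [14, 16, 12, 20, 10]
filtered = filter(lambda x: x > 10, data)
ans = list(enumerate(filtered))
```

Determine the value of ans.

Step 1: Filter [14, 16, 12, 20, 10] for > 10: [14, 16, 12, 20].
Step 2: enumerate re-indexes from 0: [(0, 14), (1, 16), (2, 12), (3, 20)].
Therefore ans = [(0, 14), (1, 16), (2, 12), (3, 20)].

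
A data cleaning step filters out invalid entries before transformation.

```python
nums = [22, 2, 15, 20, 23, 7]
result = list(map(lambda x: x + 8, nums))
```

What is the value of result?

Step 1: Apply lambda x: x + 8 to each element:
  22 -> 30
  2 -> 10
  15 -> 23
  20 -> 28
  23 -> 31
  7 -> 15
Therefore result = [30, 10, 23, 28, 31, 15].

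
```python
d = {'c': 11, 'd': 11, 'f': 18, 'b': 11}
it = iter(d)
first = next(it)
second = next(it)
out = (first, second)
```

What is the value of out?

Step 1: iter(d) iterates over keys: ['c', 'd', 'f', 'b'].
Step 2: first = next(it) = 'c', second = next(it) = 'd'.
Therefore out = ('c', 'd').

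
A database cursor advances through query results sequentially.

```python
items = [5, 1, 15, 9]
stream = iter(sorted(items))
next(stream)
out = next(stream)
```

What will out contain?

Step 1: sorted([5, 1, 15, 9]) = [1, 5, 9, 15].
Step 2: Create iterator and skip 1 elements.
Step 3: next() returns 5.
Therefore out = 5.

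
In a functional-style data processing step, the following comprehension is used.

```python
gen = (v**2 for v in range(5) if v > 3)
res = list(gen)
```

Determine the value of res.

Step 1: For range(5), keep v > 3, then square:
  v=0: 0 <= 3, excluded
  v=1: 1 <= 3, excluded
  v=2: 2 <= 3, excluded
  v=3: 3 <= 3, excluded
  v=4: 4 > 3, yield 4**2 = 16
Therefore res = [16].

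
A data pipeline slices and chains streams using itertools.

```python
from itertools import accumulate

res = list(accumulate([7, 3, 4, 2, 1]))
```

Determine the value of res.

Step 1: accumulate computes running sums:
  + 7 = 7
  + 3 = 10
  + 4 = 14
  + 2 = 16
  + 1 = 17
Therefore res = [7, 10, 14, 16, 17].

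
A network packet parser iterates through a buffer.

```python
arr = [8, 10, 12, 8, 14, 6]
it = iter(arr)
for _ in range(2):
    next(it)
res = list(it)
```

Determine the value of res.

Step 1: Create iterator over [8, 10, 12, 8, 14, 6].
Step 2: Advance 2 positions (consuming [8, 10]).
Step 3: list() collects remaining elements: [12, 8, 14, 6].
Therefore res = [12, 8, 14, 6].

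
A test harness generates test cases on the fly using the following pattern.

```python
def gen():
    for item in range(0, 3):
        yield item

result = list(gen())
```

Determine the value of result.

Step 1: The generator yields each value from range(0, 3).
Step 2: list() consumes all yields: [0, 1, 2].
Therefore result = [0, 1, 2].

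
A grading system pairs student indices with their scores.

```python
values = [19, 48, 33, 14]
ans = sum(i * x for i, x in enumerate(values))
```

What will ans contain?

Step 1: Compute i * x for each (i, x) in enumerate([19, 48, 33, 14]):
  i=0, x=19: 0*19 = 0
  i=1, x=48: 1*48 = 48
  i=2, x=33: 2*33 = 66
  i=3, x=14: 3*14 = 42
Step 2: sum = 0 + 48 + 66 + 42 = 156.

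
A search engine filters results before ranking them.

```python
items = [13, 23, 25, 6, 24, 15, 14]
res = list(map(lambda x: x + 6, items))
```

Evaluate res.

Step 1: Apply lambda x: x + 6 to each element:
  13 -> 19
  23 -> 29
  25 -> 31
  6 -> 12
  24 -> 30
  15 -> 21
  14 -> 20
Therefore res = [19, 29, 31, 12, 30, 21, 20].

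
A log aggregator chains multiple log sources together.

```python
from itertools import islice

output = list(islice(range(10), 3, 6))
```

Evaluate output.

Step 1: islice(range(10), 3, 6) takes elements at indices [3, 6).
Step 2: Elements: [3, 4, 5].
Therefore output = [3, 4, 5].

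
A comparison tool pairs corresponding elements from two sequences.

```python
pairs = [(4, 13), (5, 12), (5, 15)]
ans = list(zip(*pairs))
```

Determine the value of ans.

Step 1: zip(*pairs) transposes: unzips [(4, 13), (5, 12), (5, 15)] into separate sequences.
Step 2: First elements: (4, 5, 5), second elements: (13, 12, 15).
Therefore ans = [(4, 5, 5), (13, 12, 15)].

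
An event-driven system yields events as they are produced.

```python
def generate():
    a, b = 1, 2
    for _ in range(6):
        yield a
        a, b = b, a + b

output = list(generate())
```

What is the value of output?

Step 1: Fibonacci-like sequence starting with a=1, b=2:
  Iteration 1: yield a=1, then a,b = 2,3
  Iteration 2: yield a=2, then a,b = 3,5
  Iteration 3: yield a=3, then a,b = 5,8
  Iteration 4: yield a=5, then a,b = 8,13
  Iteration 5: yield a=8, then a,b = 13,21
  Iteration 6: yield a=13, then a,b = 21,34
Therefore output = [1, 2, 3, 5, 8, 13].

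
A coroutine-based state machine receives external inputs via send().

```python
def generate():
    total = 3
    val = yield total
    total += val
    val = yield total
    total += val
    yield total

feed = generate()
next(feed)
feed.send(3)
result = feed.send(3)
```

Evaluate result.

Step 1: next() -> yield total=3.
Step 2: send(3) -> val=3, total = 3+3 = 6, yield 6.
Step 3: send(3) -> val=3, total = 6+3 = 9, yield 9.
Therefore result = 9.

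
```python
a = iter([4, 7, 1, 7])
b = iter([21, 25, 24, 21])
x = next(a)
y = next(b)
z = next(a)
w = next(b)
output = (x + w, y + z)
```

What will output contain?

Step 1: a iterates [4, 7, 1, 7], b iterates [21, 25, 24, 21].
Step 2: x = next(a) = 4, y = next(b) = 21.
Step 3: z = next(a) = 7, w = next(b) = 25.
Step 4: output = (4 + 25, 21 + 7) = (29, 28).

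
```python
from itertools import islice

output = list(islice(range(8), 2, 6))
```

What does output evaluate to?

Step 1: islice(range(8), 2, 6) takes elements at indices [2, 6).
Step 2: Elements: [2, 3, 4, 5].
Therefore output = [2, 3, 4, 5].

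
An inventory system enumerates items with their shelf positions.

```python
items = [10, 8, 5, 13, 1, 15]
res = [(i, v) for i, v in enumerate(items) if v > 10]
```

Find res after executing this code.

Step 1: Filter enumerate([10, 8, 5, 13, 1, 15]) keeping v > 10:
  (0, 10): 10 <= 10, excluded
  (1, 8): 8 <= 10, excluded
  (2, 5): 5 <= 10, excluded
  (3, 13): 13 > 10, included
  (4, 1): 1 <= 10, excluded
  (5, 15): 15 > 10, included
Therefore res = [(3, 13), (5, 15)].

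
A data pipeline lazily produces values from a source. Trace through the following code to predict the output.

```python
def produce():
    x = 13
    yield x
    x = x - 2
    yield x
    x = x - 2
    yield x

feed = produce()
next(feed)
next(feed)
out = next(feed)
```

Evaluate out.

Step 1: Trace through generator execution:
  Yield 1: x starts at 13, yield 13
  Yield 2: x = 13 - 2 = 11, yield 11
  Yield 3: x = 11 - 2 = 9, yield 9
Step 2: First next() gets 13, second next() gets the second value, third next() yields 9.
Therefore out = 9.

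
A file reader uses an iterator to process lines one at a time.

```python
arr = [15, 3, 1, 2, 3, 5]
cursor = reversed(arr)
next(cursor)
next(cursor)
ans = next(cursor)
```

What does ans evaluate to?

Step 1: reversed([15, 3, 1, 2, 3, 5]) gives iterator: [5, 3, 2, 1, 3, 15].
Step 2: First next() = 5, second next() = 3.
Step 3: Third next() = 2.
Therefore ans = 2.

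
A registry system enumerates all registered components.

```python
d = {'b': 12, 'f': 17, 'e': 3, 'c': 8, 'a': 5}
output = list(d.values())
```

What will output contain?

Step 1: d.values() returns the dictionary values in insertion order.
Therefore output = [12, 17, 3, 8, 5].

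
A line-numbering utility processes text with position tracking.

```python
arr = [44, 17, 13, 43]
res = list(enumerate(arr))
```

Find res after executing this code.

Step 1: enumerate pairs each element with its index:
  (0, 44)
  (1, 17)
  (2, 13)
  (3, 43)
Therefore res = [(0, 44), (1, 17), (2, 13), (3, 43)].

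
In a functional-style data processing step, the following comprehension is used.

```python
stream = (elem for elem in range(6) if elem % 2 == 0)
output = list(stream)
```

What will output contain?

Step 1: Filter range(6) keeping only even values:
  elem=0: even, included
  elem=1: odd, excluded
  elem=2: even, included
  elem=3: odd, excluded
  elem=4: even, included
  elem=5: odd, excluded
Therefore output = [0, 2, 4].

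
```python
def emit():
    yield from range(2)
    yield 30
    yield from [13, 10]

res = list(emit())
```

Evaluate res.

Step 1: Trace yields in order:
  yield 0
  yield 1
  yield 30
  yield 13
  yield 10
Therefore res = [0, 1, 30, 13, 10].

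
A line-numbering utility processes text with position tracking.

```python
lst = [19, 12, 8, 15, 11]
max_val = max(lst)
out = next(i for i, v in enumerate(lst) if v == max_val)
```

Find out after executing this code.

Step 1: max([19, 12, 8, 15, 11]) = 19.
Step 2: Find first index where value == 19:
  Index 0: 19 == 19, found!
Therefore out = 0.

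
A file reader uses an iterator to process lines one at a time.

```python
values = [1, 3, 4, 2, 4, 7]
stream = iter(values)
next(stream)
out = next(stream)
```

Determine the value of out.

Step 1: Create iterator over [1, 3, 4, 2, 4, 7].
Step 2: next() consumes 1.
Step 3: next() returns 3.
Therefore out = 3.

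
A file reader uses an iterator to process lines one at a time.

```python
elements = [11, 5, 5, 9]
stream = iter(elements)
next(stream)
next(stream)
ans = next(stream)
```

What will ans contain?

Step 1: Create iterator over [11, 5, 5, 9].
Step 2: next() consumes 11.
Step 3: next() consumes 5.
Step 4: next() returns 5.
Therefore ans = 5.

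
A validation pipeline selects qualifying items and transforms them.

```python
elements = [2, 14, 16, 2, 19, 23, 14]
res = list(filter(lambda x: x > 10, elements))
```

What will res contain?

Step 1: Filter elements > 10:
  2: removed
  14: kept
  16: kept
  2: removed
  19: kept
  23: kept
  14: kept
Therefore res = [14, 16, 19, 23, 14].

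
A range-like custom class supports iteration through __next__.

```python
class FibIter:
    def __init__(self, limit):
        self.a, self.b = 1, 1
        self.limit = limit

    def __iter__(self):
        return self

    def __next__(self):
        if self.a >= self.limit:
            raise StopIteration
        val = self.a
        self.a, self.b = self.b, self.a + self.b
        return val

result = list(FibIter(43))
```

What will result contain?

Step 1: Fibonacci-like sequence (a=1, b=1) until >= 43:
  Yield 1, then a,b = 1,2
  Yield 1, then a,b = 2,3
  Yield 2, then a,b = 3,5
  Yield 3, then a,b = 5,8
  Yield 5, then a,b = 8,13
  Yield 8, then a,b = 13,21
  Yield 13, then a,b = 21,34
  Yield 21, then a,b = 34,55
  Yield 34, then a,b = 55,89
Step 2: 55 >= 43, stop.
Therefore result = [1, 1, 2, 3, 5, 8, 13, 21, 34].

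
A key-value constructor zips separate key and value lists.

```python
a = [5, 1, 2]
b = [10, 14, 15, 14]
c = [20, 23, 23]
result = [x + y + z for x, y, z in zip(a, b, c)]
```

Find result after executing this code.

Step 1: zip three lists (truncates to shortest, len=3):
  5 + 10 + 20 = 35
  1 + 14 + 23 = 38
  2 + 15 + 23 = 40
Therefore result = [35, 38, 40].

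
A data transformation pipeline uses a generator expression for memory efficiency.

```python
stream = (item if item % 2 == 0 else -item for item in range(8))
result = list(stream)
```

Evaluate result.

Step 1: For each item in range(8), yield item if even, else -item:
  item=0: even, yield 0
  item=1: odd, yield -1
  item=2: even, yield 2
  item=3: odd, yield -3
  item=4: even, yield 4
  item=5: odd, yield -5
  item=6: even, yield 6
  item=7: odd, yield -7
Therefore result = [0, -1, 2, -3, 4, -5, 6, -7].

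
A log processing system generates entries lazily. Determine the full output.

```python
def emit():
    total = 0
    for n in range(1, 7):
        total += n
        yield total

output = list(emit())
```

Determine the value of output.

Step 1: Generator accumulates running sum:
  n=1: total = 1, yield 1
  n=2: total = 3, yield 3
  n=3: total = 6, yield 6
  n=4: total = 10, yield 10
  n=5: total = 15, yield 15
  n=6: total = 21, yield 21
Therefore output = [1, 3, 6, 10, 15, 21].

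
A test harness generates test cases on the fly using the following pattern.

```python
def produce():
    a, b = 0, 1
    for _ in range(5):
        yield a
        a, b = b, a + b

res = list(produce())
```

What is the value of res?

Step 1: Fibonacci-like sequence starting with a=0, b=1:
  Iteration 1: yield a=0, then a,b = 1,1
  Iteration 2: yield a=1, then a,b = 1,2
  Iteration 3: yield a=1, then a,b = 2,3
  Iteration 4: yield a=2, then a,b = 3,5
  Iteration 5: yield a=3, then a,b = 5,8
Therefore res = [0, 1, 1, 2, 3].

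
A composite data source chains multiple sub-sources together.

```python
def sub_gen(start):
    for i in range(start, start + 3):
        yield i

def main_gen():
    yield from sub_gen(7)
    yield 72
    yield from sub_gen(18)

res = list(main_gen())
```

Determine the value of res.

Step 1: main_gen() delegates to sub_gen(7):
  yield 7
  yield 8
  yield 9
Step 2: yield 72
Step 3: Delegates to sub_gen(18):
  yield 18
  yield 19
  yield 20
Therefore res = [7, 8, 9, 72, 18, 19, 20].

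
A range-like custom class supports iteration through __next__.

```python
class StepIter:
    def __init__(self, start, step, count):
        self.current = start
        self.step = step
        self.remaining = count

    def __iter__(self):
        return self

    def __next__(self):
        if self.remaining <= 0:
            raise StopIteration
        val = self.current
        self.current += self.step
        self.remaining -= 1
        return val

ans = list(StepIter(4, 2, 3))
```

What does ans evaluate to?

Step 1: StepIter starts at 4, increments by 2, for 3 steps:
  Yield 4, then current += 2
  Yield 6, then current += 2
  Yield 8, then current += 2
Therefore ans = [4, 6, 8].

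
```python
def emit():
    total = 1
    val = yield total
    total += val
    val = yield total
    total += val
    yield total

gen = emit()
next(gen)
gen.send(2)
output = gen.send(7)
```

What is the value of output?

Step 1: next() -> yield total=1.
Step 2: send(2) -> val=2, total = 1+2 = 3, yield 3.
Step 3: send(7) -> val=7, total = 3+7 = 10, yield 10.
Therefore output = 10.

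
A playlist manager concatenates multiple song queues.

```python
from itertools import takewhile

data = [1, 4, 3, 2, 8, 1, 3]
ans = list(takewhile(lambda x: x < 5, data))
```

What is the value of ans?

Step 1: takewhile stops at first element >= 5:
  1 < 5: take
  4 < 5: take
  3 < 5: take
  2 < 5: take
  8 >= 5: stop
Therefore ans = [1, 4, 3, 2].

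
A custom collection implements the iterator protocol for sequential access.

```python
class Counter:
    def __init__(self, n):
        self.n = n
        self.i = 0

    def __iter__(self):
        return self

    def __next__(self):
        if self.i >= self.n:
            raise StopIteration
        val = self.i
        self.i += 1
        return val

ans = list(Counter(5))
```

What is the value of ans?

Step 1: Counter(5) creates an iterator counting 0 to 4.
Step 2: list() consumes all values: [0, 1, 2, 3, 4].
Therefore ans = [0, 1, 2, 3, 4].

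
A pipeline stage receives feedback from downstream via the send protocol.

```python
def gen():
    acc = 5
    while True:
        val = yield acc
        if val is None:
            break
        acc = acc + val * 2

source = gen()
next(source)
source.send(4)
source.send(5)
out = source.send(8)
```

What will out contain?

Step 1: next() -> yield acc=5.
Step 2: send(4) -> val=4, acc = 5 + 4*2 = 13, yield 13.
Step 3: send(5) -> val=5, acc = 13 + 5*2 = 23, yield 23.
Step 4: send(8) -> val=8, acc = 23 + 8*2 = 39, yield 39.
Therefore out = 39.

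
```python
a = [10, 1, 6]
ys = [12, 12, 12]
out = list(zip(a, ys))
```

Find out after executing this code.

Step 1: zip pairs elements at same index:
  Index 0: (10, 12)
  Index 1: (1, 12)
  Index 2: (6, 12)
Therefore out = [(10, 12), (1, 12), (6, 12)].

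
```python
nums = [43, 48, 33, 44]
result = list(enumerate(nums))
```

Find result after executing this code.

Step 1: enumerate pairs each element with its index:
  (0, 43)
  (1, 48)
  (2, 33)
  (3, 44)
Therefore result = [(0, 43), (1, 48), (2, 33), (3, 44)].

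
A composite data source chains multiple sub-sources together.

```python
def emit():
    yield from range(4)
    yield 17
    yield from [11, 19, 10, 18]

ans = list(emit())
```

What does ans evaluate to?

Step 1: Trace yields in order:
  yield 0
  yield 1
  yield 2
  yield 3
  yield 17
  yield 11
  yield 19
  yield 10
  yield 18
Therefore ans = [0, 1, 2, 3, 17, 11, 19, 10, 18].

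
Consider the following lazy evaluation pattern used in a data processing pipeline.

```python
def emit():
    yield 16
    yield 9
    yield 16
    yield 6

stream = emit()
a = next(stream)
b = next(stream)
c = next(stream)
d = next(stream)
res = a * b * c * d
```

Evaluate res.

Step 1: Create generator and consume all values:
  a = next(stream) = 16
  b = next(stream) = 9
  c = next(stream) = 16
  d = next(stream) = 6
Step 2: res = 16 * 9 * 16 * 6 = 13824.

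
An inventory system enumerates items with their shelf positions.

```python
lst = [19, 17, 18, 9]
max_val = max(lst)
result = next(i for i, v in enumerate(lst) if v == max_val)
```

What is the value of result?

Step 1: max([19, 17, 18, 9]) = 19.
Step 2: Find first index where value == 19:
  Index 0: 19 == 19, found!
Therefore result = 0.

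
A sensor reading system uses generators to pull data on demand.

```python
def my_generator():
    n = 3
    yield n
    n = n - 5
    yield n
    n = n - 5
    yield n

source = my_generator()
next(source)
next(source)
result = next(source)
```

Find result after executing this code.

Step 1: Trace through generator execution:
  Yield 1: n starts at 3, yield 3
  Yield 2: n = 3 - 5 = -2, yield -2
  Yield 3: n = -2 - 5 = -7, yield -7
Step 2: First next() gets 3, second next() gets the second value, third next() yields -7.
Therefore result = -7.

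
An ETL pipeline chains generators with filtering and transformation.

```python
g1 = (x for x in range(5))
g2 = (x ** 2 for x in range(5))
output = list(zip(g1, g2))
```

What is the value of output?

Step 1: g1 produces [0, 1, 2, 3, 4].
Step 2: g2 produces [0, 1, 4, 9, 16].
Step 3: zip pairs them: [(0, 0), (1, 1), (2, 4), (3, 9), (4, 16)].
Therefore output = [(0, 0), (1, 1), (2, 4), (3, 9), (4, 16)].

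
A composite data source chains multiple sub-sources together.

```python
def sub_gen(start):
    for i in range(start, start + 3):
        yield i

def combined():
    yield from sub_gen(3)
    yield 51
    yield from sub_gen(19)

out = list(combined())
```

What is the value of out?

Step 1: combined() delegates to sub_gen(3):
  yield 3
  yield 4
  yield 5
Step 2: yield 51
Step 3: Delegates to sub_gen(19):
  yield 19
  yield 20
  yield 21
Therefore out = [3, 4, 5, 51, 19, 20, 21].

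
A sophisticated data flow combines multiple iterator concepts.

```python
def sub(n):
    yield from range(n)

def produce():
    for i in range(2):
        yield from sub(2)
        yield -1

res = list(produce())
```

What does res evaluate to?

Step 1: For each i in range(2):
  i=0: yield from sub(2) -> [0, 1], then yield -1
  i=1: yield from sub(2) -> [0, 1], then yield -1
Therefore res = [0, 1, -1, 0, 1, -1].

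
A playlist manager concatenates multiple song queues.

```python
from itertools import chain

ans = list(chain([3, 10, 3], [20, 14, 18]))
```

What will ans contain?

Step 1: chain() concatenates iterables: [3, 10, 3] + [20, 14, 18].
Therefore ans = [3, 10, 3, 20, 14, 18].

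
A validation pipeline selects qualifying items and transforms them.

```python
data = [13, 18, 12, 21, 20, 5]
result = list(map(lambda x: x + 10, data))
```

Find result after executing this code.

Step 1: Apply lambda x: x + 10 to each element:
  13 -> 23
  18 -> 28
  12 -> 22
  21 -> 31
  20 -> 30
  5 -> 15
Therefore result = [23, 28, 22, 31, 30, 15].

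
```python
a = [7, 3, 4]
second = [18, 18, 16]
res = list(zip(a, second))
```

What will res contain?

Step 1: zip pairs elements at same index:
  Index 0: (7, 18)
  Index 1: (3, 18)
  Index 2: (4, 16)
Therefore res = [(7, 18), (3, 18), (4, 16)].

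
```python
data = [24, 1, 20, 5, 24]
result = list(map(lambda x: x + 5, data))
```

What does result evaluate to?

Step 1: Apply lambda x: x + 5 to each element:
  24 -> 29
  1 -> 6
  20 -> 25
  5 -> 10
  24 -> 29
Therefore result = [29, 6, 25, 10, 29].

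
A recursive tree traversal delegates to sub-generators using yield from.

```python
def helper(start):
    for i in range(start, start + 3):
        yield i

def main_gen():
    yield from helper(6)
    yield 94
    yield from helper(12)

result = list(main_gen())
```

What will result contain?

Step 1: main_gen() delegates to helper(6):
  yield 6
  yield 7
  yield 8
Step 2: yield 94
Step 3: Delegates to helper(12):
  yield 12
  yield 13
  yield 14
Therefore result = [6, 7, 8, 94, 12, 13, 14].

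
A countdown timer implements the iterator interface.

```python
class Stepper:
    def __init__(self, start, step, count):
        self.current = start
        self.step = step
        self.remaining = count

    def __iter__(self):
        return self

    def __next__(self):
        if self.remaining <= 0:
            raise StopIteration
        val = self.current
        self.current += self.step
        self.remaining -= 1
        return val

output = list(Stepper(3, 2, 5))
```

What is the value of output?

Step 1: Stepper starts at 3, increments by 2, for 5 steps:
  Yield 3, then current += 2
  Yield 5, then current += 2
  Yield 7, then current += 2
  Yield 9, then current += 2
  Yield 11, then current += 2
Therefore output = [3, 5, 7, 9, 11].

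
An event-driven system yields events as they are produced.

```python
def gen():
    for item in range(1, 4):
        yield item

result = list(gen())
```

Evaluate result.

Step 1: The generator yields each value from range(1, 4).
Step 2: list() consumes all yields: [1, 2, 3].
Therefore result = [1, 2, 3].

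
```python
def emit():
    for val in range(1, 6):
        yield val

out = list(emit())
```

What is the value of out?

Step 1: The generator yields each value from range(1, 6).
Step 2: list() consumes all yields: [1, 2, 3, 4, 5].
Therefore out = [1, 2, 3, 4, 5].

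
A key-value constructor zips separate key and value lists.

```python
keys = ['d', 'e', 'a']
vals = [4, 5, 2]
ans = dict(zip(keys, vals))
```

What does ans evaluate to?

Step 1: zip pairs keys with values:
  'd' -> 4
  'e' -> 5
  'a' -> 2
Therefore ans = {'d': 4, 'e': 5, 'a': 2}.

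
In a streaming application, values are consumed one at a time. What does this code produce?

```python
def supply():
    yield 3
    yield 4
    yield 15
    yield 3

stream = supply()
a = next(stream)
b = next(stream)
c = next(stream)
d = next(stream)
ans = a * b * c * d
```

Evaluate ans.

Step 1: Create generator and consume all values:
  a = next(stream) = 3
  b = next(stream) = 4
  c = next(stream) = 15
  d = next(stream) = 3
Step 2: ans = 3 * 4 * 15 * 3 = 540.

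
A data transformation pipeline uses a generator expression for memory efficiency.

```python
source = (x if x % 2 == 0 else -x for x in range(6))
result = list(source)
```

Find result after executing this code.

Step 1: For each x in range(6), yield x if even, else -x:
  x=0: even, yield 0
  x=1: odd, yield -1
  x=2: even, yield 2
  x=3: odd, yield -3
  x=4: even, yield 4
  x=5: odd, yield -5
Therefore result = [0, -1, 2, -3, 4, -5].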